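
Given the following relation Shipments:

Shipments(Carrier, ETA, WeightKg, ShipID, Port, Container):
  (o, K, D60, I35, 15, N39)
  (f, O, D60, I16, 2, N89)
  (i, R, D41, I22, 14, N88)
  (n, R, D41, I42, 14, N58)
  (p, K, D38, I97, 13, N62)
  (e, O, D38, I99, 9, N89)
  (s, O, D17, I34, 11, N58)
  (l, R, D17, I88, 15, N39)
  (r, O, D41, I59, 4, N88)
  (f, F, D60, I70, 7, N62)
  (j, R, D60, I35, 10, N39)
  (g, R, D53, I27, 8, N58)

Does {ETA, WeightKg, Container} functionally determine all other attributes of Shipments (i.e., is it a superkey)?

Yes

All 12 rows have distinct {ETA, WeightKg, Container} values, so {ETA, WeightKg, Container} → (all attributes) holds and {ETA, WeightKg, Container} is a superkey.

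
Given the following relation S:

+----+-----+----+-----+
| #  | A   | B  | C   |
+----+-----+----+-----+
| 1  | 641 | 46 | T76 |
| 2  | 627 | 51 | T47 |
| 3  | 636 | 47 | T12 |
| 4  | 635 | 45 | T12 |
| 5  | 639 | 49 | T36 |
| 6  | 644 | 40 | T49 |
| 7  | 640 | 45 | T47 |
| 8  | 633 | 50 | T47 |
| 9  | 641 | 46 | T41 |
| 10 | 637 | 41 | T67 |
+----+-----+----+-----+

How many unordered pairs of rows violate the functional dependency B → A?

B=46: all 2 rows agree on A — 0 pairs.
B=45: violating pairs (4,7) — 1 pair.

1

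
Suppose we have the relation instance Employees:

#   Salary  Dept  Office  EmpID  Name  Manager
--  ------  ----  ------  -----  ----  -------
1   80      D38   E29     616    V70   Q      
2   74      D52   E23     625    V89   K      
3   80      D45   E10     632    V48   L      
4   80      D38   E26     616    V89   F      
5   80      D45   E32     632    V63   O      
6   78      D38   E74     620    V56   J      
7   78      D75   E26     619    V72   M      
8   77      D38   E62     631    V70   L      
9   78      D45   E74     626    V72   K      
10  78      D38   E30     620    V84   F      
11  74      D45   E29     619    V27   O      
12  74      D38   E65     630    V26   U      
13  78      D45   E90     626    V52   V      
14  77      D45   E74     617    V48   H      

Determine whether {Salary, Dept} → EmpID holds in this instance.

Yes

(Salary=80, Dept=D38): rows 1, 4 → EmpID = 616, 616 ✓
(Salary=74, Dept=D52): row 2 → EmpID = 625 ✓
(Salary=80, Dept=D45): rows 3, 5 → EmpID = 632, 632 ✓
(Salary=78, Dept=D38): rows 6, 10 → EmpID = 620, 620 ✓
(Salary=78, Dept=D75): row 7 → EmpID = 619 ✓
(Salary=77, Dept=D38): row 8 → EmpID = 631 ✓
(Salary=78, Dept=D45): rows 9, 13 → EmpID = 626, 626 ✓
(Salary=74, Dept=D45): row 11 → EmpID = 619 ✓
(Salary=74, Dept=D38): row 12 → EmpID = 630 ✓
(Salary=77, Dept=D45): row 14 → EmpID = 617 ✓
Every {Salary, Dept} value is associated with a single EmpID value, so {Salary, Dept} → EmpID holds.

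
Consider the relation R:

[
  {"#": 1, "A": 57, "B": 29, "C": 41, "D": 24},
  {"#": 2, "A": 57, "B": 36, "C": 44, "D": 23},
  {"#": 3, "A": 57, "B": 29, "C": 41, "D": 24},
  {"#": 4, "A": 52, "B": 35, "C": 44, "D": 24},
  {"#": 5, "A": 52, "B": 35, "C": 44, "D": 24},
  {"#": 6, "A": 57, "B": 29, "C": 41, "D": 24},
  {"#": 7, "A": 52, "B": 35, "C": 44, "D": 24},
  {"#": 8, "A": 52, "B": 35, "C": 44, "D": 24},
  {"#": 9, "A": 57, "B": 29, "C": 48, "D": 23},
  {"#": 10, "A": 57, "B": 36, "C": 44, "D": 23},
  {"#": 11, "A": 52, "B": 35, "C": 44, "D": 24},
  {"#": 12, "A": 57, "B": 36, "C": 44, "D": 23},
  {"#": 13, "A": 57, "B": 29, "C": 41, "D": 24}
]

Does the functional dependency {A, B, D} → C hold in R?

Yes

(A=57, B=29, D=24): rows 1, 3, 6, 13 → C = 41, 41, 41, 41 ✓
(A=57, B=36, D=23): rows 2, 10, 12 → C = 44, 44, 44 ✓
(A=52, B=35, D=24): rows 4, 5, 7, 8, 11 → C = 44, 44, 44, 44, 44 ✓
(A=57, B=29, D=23): row 9 → C = 48 ✓
Every {A, B, D} value is associated with a single C value, so {A, B, D} → C holds.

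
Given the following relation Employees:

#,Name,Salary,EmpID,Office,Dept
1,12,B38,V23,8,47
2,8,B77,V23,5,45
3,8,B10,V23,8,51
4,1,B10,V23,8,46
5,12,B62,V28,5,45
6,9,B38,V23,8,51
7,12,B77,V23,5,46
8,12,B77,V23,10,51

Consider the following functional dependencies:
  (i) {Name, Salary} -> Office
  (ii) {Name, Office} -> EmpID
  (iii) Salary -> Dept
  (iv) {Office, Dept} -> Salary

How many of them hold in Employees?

(i) {Name, Salary} -> Office: (Name=12, Salary=B77): rows 7, 8 → Office takes values {5, 10} — violation — fails.
(ii) {Name, Office} -> EmpID: (Name=12, Office=5): rows 5, 7 → EmpID takes values {V28, V23} — violation — fails.
(iii) Salary -> Dept: Salary=B38: rows 1, 6 → Dept takes values {47, 51} — violation; Salary=B77: rows 2, 7, 8 → Dept takes values {45, 46, 51} — violation; Salary=B10: rows 3, 4 → Dept takes values {51, 46} — violation — fails.
(iv) {Office, Dept} -> Salary: (Office=5, Dept=45): rows 2, 5 → Salary takes values {B77, B62} — violation; (Office=8, Dept=51): rows 3, 6 → Salary takes values {B10, B38} — violation — fails.
None of the 4 dependencies hold.

0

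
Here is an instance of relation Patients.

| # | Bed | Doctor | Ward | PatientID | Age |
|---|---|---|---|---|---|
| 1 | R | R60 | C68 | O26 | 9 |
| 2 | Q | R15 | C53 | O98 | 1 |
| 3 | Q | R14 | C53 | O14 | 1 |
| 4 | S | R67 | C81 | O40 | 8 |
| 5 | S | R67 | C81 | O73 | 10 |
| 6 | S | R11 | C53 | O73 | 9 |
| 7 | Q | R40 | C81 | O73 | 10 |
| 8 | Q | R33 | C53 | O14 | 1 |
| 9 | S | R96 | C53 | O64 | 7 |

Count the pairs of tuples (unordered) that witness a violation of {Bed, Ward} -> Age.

(Bed=Q, Ward=C53): all 3 rows agree on Age — 0 pairs.
(Bed=S, Ward=C81): violating pairs (4,5) — 1 pair.
(Bed=S, Ward=C53): violating pairs (6,9) — 1 pair.

2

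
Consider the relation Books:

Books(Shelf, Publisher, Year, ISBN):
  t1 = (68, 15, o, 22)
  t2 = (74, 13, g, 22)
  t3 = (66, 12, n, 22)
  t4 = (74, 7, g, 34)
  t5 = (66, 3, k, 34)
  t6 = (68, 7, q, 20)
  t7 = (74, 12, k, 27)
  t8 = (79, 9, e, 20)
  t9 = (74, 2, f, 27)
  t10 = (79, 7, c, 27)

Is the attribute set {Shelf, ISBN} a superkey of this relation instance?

No

Rows 7 and 9 have the same {Shelf, ISBN} value (Shelf=74, ISBN=27) but are distinct tuples, so {Shelf, ISBN} does not determine every attribute — not a superkey.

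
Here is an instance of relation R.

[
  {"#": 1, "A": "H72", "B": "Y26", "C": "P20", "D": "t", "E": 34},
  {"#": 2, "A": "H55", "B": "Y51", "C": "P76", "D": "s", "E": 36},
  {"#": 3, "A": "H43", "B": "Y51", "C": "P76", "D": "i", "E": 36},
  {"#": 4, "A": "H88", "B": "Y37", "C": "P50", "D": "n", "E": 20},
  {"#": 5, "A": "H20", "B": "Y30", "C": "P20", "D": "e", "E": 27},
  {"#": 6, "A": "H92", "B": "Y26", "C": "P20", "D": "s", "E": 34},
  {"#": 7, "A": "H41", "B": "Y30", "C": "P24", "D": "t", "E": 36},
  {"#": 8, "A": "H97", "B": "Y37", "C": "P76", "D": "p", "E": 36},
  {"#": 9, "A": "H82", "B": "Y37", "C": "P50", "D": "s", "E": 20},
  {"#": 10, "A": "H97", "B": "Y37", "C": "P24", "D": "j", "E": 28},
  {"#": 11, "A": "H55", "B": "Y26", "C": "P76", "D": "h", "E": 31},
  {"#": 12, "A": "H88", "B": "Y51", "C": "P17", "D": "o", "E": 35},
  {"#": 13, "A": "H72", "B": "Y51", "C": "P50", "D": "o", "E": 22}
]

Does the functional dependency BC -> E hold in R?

(B=Y26, C=P20): rows 1, 6 → E = 34, 34 ✓
(B=Y51, C=P76): rows 2, 3 → E = 36, 36 ✓
(B=Y37, C=P50): rows 4, 9 → E = 20, 20 ✓
(B=Y30, C=P20): row 5 → E = 27 ✓
(B=Y30, C=P24): row 7 → E = 36 ✓
(B=Y37, C=P76): row 8 → E = 36 ✓
(B=Y37, C=P24): row 10 → E = 28 ✓
(B=Y26, C=P76): row 11 → E = 31 ✓
(B=Y51, C=P17): row 12 → E = 35 ✓
(B=Y51, C=P50): row 13 → E = 22 ✓
Every BC value is associated with a single E value, so BC -> E holds.

Yes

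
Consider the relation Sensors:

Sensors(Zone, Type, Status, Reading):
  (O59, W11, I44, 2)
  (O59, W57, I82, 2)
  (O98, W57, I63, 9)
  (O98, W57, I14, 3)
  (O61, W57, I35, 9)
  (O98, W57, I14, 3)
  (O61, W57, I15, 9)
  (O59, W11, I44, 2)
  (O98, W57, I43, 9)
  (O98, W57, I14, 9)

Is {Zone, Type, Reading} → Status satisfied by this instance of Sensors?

No

(Zone=O59, Type=W11, Reading=2): 2 rows → Status = I44, I44 ✓
(Zone=O59, Type=W57, Reading=2): 1 row → Status = I82 ✓
(Zone=O98, Type=W57, Reading=9): 3 rows → Status takes values {I63, I43, I14} — violation
(Zone=O98, Type=W57, Reading=3): 2 rows → Status = I14, I14 ✓
(Zone=O61, Type=W57, Reading=9): 2 rows → Status takes values {I35, I15} — violation
Two rows agree on {Zone, Type, Reading} but differ on Status, so {Zone, Type, Reading} → Status does not hold.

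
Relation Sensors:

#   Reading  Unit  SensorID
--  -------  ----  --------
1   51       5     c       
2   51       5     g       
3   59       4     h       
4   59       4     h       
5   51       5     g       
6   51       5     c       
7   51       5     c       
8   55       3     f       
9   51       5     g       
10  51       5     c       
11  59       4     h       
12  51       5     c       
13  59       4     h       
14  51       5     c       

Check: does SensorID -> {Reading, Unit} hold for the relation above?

Yes

SensorID=c: rows 1, 6, 7, 10, 12, 14 → {Reading,Unit} = (51, 5), (51, 5), (51, 5), (51, 5), (51, 5), (51, 5) ✓
SensorID=g: rows 2, 5, 9 → {Reading,Unit} = (51, 5), (51, 5), (51, 5) ✓
SensorID=h: rows 3, 4, 11, 13 → {Reading,Unit} = (59, 4), (59, 4), (59, 4), (59, 4) ✓
SensorID=f: row 8 → {Reading,Unit} = (55, 3) ✓
Every SensorID value is associated with a single {Reading, Unit} value, so SensorID -> {Reading, Unit} holds.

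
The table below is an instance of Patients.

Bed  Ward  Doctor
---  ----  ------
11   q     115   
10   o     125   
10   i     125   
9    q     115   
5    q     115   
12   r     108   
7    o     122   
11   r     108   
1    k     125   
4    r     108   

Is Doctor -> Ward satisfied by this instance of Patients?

Doctor=115: 3 rows → Ward = q, q, q ✓
Doctor=125: 3 rows → Ward takes values {o, i, k} — violation
Doctor=108: 3 rows → Ward = r, r, r ✓
Doctor=122: 1 row → Ward = o ✓
Two rows agree on Doctor but differ on Ward, so Doctor -> Ward does not hold.

No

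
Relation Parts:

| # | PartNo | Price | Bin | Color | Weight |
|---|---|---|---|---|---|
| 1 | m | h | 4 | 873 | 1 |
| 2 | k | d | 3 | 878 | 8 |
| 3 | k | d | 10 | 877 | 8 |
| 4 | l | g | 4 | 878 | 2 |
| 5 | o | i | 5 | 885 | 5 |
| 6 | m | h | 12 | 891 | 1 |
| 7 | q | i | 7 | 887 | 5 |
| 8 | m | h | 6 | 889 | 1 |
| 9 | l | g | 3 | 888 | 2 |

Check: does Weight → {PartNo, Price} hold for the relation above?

No

Weight=1: rows 1, 6, 8 → {PartNo,Price} = (m, h), (m, h), (m, h) ✓
Weight=8: rows 2, 3 → {PartNo,Price} = (k, d), (k, d) ✓
Weight=2: rows 4, 9 → {PartNo,Price} = (l, g), (l, g) ✓
Weight=5: rows 5, 7 → {PartNo,Price} takes values {(o, i), (q, i)} — violation
Two rows agree on Weight but differ on {PartNo, Price}, so Weight → {PartNo, Price} does not hold.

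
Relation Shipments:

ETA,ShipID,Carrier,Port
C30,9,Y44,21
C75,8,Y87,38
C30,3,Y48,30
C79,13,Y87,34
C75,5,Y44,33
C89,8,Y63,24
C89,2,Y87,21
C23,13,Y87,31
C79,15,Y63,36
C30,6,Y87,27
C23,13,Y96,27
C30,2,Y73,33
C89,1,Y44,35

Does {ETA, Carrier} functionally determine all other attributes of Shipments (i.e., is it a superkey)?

Yes

All 13 rows have distinct {ETA, Carrier} values, so {ETA, Carrier} → (all attributes) holds and {ETA, Carrier} is a superkey.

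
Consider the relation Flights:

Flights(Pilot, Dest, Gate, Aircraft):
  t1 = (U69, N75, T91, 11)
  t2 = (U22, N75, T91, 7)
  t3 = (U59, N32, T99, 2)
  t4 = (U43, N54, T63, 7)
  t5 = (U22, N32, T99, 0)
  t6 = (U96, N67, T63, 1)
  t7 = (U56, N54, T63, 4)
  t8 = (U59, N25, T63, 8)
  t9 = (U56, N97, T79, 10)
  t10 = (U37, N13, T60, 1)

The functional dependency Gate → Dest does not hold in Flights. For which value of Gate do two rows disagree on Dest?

T63

Gate=T91: rows 1, 2 → Dest = N75, N75 ✓
Gate=T99: rows 3, 5 → Dest = N32, N32 ✓
Gate=T63: rows 4, 6, 7, 8 → Dest takes values {N54, N67, N25} — violation
Gate=T79: row 9 → Dest = N97 ✓
Gate=T60: row 10 → Dest = N13 ✓
The only Gate value with inconsistent Dest is Gate=T63.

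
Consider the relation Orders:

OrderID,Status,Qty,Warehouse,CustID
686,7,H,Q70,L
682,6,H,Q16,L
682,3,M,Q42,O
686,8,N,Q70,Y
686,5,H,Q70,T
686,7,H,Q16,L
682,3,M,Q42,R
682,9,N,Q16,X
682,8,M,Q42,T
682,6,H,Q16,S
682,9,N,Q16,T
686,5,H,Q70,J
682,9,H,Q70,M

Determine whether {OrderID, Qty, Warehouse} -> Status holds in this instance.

No

(OrderID=686, Qty=H, Warehouse=Q70): 3 rows → Status takes values {7, 5} — violation
(OrderID=682, Qty=H, Warehouse=Q16): 2 rows → Status = 6, 6 ✓
(OrderID=682, Qty=M, Warehouse=Q42): 3 rows → Status takes values {3, 8} — violation
(OrderID=686, Qty=N, Warehouse=Q70): 1 row → Status = 8 ✓
(OrderID=686, Qty=H, Warehouse=Q16): 1 row → Status = 7 ✓
(OrderID=682, Qty=N, Warehouse=Q16): 2 rows → Status = 9, 9 ✓
(OrderID=682, Qty=H, Warehouse=Q70): 1 row → Status = 9 ✓
Two rows agree on {OrderID, Qty, Warehouse} but differ on Status, so {OrderID, Qty, Warehouse} -> Status does not hold.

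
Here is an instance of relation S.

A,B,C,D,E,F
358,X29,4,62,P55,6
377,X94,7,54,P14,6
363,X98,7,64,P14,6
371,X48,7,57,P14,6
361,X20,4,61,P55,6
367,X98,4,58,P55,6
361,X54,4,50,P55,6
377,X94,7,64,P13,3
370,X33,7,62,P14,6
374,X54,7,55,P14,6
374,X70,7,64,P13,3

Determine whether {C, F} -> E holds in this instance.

(C=4, F=6): 4 rows → E = P55, P55, P55, P55 ✓
(C=7, F=6): 5 rows → E = P14, P14, P14, P14, P14 ✓
(C=7, F=3): 2 rows → E = P13, P13 ✓
Every {C, F} value is associated with a single E value, so {C, F} -> E holds.

Yes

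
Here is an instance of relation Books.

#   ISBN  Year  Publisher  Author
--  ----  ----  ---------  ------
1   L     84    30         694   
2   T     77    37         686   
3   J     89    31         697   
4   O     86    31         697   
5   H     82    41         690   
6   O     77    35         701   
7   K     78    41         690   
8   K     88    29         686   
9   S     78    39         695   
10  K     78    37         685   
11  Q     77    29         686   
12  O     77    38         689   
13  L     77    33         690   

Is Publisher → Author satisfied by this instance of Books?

Publisher=30: row 1 → Author = 694 ✓
Publisher=37: rows 2, 10 → Author takes values {686, 685} — violation
Publisher=31: rows 3, 4 → Author = 697, 697 ✓
Publisher=41: rows 5, 7 → Author = 690, 690 ✓
Publisher=35: row 6 → Author = 701 ✓
Publisher=29: rows 8, 11 → Author = 686, 686 ✓
Publisher=39: row 9 → Author = 695 ✓
Publisher=38: row 12 → Author = 689 ✓
Publisher=33: row 13 → Author = 690 ✓
Two rows agree on Publisher but differ on Author, so Publisher → Author does not hold.

No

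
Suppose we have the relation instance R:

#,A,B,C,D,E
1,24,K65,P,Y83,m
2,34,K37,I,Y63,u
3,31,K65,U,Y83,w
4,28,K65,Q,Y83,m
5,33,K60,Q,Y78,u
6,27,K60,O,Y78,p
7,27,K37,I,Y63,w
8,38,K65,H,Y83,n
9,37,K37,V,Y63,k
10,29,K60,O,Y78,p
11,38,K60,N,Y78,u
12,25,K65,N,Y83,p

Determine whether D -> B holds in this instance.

D=Y83: rows 1, 3, 4, 8, 12 → B = K65, K65, K65, K65, K65 ✓
D=Y63: rows 2, 7, 9 → B = K37, K37, K37 ✓
D=Y78: rows 5, 6, 10, 11 → B = K60, K60, K60, K60 ✓
Every D value is associated with a single B value, so D -> B holds.

Yes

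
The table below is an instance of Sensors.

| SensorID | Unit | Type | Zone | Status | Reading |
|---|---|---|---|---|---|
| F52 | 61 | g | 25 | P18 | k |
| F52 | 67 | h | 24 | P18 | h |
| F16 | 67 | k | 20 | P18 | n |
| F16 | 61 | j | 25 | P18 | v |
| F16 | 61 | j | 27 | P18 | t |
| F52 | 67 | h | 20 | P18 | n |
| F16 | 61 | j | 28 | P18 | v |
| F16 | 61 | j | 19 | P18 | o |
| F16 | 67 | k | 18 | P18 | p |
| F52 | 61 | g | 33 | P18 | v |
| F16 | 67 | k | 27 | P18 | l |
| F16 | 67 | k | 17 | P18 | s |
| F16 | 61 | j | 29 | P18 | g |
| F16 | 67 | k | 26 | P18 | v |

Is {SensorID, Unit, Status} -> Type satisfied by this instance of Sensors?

(SensorID=F52, Unit=61, Status=P18): 2 rows → Type = g, g ✓
(SensorID=F52, Unit=67, Status=P18): 2 rows → Type = h, h ✓
(SensorID=F16, Unit=67, Status=P18): 5 rows → Type = k, k, k, k, k ✓
(SensorID=F16, Unit=61, Status=P18): 5 rows → Type = j, j, j, j, j ✓
Every {SensorID, Unit, Status} value is associated with a single Type value, so {SensorID, Unit, Status} -> Type holds.

Yes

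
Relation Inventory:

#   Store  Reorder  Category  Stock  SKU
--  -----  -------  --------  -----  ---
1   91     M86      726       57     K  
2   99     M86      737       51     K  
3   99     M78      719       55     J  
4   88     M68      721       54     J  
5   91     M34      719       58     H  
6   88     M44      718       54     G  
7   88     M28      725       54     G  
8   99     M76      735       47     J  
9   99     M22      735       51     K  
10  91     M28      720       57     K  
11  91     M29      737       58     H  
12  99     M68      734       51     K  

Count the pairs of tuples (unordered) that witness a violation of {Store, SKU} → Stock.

(Store=91, SKU=K): all 2 rows agree on Stock — 0 pairs.
(Store=99, SKU=K): all 3 rows agree on Stock — 0 pairs.
(Store=99, SKU=J): violating pairs (3,8) — 1 pair.
(Store=91, SKU=H): all 2 rows agree on Stock — 0 pairs.
(Store=88, SKU=G): all 2 rows agree on Stock — 0 pairs.

1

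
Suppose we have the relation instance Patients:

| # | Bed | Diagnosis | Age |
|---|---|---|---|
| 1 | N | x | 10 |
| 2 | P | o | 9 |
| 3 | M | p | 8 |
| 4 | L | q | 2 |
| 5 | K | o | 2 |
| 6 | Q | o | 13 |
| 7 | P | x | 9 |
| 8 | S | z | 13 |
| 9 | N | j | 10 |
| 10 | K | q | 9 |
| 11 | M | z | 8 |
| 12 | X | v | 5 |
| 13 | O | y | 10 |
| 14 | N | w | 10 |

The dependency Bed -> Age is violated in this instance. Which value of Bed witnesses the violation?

K

Bed=N: rows 1, 9, 14 → Age = 10, 10, 10 ✓
Bed=P: rows 2, 7 → Age = 9, 9 ✓
Bed=M: rows 3, 11 → Age = 8, 8 ✓
Bed=L: row 4 → Age = 2 ✓
Bed=K: rows 5, 10 → Age takes values {2, 9} — violation
Bed=Q: row 6 → Age = 13 ✓
Bed=S: row 8 → Age = 13 ✓
Bed=X: row 12 → Age = 5 ✓
Bed=O: row 13 → Age = 10 ✓
The only Bed value with inconsistent Age is Bed=K.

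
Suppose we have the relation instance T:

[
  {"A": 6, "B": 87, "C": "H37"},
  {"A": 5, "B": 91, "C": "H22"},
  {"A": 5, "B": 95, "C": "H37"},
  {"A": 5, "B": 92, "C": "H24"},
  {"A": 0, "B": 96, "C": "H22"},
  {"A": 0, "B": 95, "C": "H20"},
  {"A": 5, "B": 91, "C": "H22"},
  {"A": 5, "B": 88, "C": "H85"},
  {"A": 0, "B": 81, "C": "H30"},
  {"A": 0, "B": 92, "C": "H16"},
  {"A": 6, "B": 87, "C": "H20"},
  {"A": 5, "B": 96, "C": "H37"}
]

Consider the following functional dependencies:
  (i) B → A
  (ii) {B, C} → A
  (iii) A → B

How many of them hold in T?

(i) B → A: B=95: 2 rows → A takes values {5, 0} — violation; B=92: 2 rows → A takes values {5, 0} — violation; B=96: 2 rows → A takes values {0, 5} — violation — fails.
(ii) {B, C} → A: every LHS value maps to a single RHS value — holds.
(iii) A → B: A=5: 6 rows → B takes values {91, 95, 92, 88, 96} — violation; A=0: 4 rows → B takes values {96, 95, 81, 92} — violation — fails.
1 of the 3 dependencies holds.

1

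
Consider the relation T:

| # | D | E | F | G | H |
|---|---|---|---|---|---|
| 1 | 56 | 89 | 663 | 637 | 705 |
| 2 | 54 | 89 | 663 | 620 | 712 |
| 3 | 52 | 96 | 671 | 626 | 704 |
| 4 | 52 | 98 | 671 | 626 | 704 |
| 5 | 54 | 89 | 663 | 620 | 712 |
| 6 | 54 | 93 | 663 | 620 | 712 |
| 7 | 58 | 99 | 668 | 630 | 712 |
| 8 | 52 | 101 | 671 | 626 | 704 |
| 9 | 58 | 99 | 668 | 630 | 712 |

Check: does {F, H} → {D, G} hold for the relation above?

Yes

(F=663, H=705): row 1 → {D,G} = (56, 637) ✓
(F=663, H=712): rows 2, 5, 6 → {D,G} = (54, 620), (54, 620), (54, 620) ✓
(F=671, H=704): rows 3, 4, 8 → {D,G} = (52, 626), (52, 626), (52, 626) ✓
(F=668, H=712): rows 7, 9 → {D,G} = (58, 630), (58, 630) ✓
Every {F, H} value is associated with a single {D, G} value, so {F, H} → {D, G} holds.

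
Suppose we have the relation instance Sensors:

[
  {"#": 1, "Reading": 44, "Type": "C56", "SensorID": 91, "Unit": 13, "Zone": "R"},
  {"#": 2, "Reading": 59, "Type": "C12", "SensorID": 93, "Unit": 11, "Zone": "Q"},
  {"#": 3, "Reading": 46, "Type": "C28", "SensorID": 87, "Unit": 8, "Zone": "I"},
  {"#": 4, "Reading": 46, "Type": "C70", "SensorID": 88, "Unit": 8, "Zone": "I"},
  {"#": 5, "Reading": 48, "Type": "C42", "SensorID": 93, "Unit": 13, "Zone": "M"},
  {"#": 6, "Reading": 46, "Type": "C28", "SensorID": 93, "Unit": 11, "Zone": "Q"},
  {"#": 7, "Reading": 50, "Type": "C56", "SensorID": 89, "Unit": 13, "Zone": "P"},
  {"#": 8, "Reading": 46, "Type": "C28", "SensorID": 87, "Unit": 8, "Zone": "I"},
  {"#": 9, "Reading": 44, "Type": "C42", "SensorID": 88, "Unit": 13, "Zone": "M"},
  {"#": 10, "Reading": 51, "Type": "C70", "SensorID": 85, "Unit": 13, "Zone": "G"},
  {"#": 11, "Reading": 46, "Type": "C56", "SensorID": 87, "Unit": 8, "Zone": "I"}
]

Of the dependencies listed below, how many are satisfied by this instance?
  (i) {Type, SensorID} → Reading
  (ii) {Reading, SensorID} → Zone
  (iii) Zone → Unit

(i) {Type, SensorID} → Reading: every LHS value maps to a single RHS value — holds.
(ii) {Reading, SensorID} → Zone: every LHS value maps to a single RHS value — holds.
(iii) Zone → Unit: every LHS value maps to a single RHS value — holds.
3 of the 3 dependencies hold.

3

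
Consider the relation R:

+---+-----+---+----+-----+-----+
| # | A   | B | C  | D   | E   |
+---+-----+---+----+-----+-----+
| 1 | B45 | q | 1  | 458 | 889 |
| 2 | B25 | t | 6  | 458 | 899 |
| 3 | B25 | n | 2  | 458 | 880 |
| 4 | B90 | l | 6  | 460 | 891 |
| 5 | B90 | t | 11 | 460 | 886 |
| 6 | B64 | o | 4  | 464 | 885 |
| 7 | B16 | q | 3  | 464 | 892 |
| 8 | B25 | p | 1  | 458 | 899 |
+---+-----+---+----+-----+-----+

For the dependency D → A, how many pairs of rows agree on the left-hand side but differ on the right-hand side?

4

D=458: violating pairs (1,2), (1,3), (1,8) — 3 pairs.
D=460: all 2 rows agree on A — 0 pairs.
D=464: violating pairs (6,7) — 1 pair.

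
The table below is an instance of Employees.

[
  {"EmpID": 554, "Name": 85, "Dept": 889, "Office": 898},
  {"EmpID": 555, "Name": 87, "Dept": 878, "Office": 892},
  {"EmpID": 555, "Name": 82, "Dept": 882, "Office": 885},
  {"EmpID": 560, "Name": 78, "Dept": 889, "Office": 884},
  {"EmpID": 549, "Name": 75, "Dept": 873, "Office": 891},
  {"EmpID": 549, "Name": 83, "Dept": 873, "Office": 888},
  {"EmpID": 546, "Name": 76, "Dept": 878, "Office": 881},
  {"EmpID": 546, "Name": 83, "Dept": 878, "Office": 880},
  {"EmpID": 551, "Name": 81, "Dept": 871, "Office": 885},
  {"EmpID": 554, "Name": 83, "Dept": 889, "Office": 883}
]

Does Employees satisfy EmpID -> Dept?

EmpID=554: 2 rows → Dept = 889, 889 ✓
EmpID=555: 2 rows → Dept takes values {878, 882} — violation
EmpID=560: 1 row → Dept = 889 ✓
EmpID=549: 2 rows → Dept = 873, 873 ✓
EmpID=546: 2 rows → Dept = 878, 878 ✓
EmpID=551: 1 row → Dept = 871 ✓
Two rows agree on EmpID but differ on Dept, so EmpID -> Dept does not hold.

No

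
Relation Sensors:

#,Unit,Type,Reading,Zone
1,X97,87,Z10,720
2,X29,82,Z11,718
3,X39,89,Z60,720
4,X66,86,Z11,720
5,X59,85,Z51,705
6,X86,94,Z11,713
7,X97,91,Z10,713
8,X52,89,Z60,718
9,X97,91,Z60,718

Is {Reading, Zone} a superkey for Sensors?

No

Rows 8 and 9 have the same {Reading, Zone} value (Reading=Z60, Zone=718) but are distinct tuples, so {Reading, Zone} does not determine every attribute — not a superkey.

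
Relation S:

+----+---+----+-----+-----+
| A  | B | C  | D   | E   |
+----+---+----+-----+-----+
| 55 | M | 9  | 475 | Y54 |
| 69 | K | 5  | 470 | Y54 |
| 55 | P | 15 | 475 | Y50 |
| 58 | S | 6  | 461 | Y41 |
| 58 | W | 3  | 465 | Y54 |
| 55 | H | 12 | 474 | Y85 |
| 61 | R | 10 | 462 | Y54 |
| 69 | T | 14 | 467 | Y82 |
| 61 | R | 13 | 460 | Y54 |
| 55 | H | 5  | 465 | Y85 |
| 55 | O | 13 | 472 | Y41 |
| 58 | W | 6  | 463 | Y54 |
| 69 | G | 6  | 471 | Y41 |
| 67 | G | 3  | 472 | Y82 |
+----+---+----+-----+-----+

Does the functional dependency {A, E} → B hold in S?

(A=55, E=Y54): 1 row → B = M ✓
(A=69, E=Y54): 1 row → B = K ✓
(A=55, E=Y50): 1 row → B = P ✓
(A=58, E=Y41): 1 row → B = S ✓
(A=58, E=Y54): 2 rows → B = W, W ✓
(A=55, E=Y85): 2 rows → B = H, H ✓
(A=61, E=Y54): 2 rows → B = R, R ✓
(A=69, E=Y82): 1 row → B = T ✓
(A=55, E=Y41): 1 row → B = O ✓
(A=69, E=Y41): 1 row → B = G ✓
(A=67, E=Y82): 1 row → B = G ✓
Every {A, E} value is associated with a single B value, so {A, E} → B holds.

Yes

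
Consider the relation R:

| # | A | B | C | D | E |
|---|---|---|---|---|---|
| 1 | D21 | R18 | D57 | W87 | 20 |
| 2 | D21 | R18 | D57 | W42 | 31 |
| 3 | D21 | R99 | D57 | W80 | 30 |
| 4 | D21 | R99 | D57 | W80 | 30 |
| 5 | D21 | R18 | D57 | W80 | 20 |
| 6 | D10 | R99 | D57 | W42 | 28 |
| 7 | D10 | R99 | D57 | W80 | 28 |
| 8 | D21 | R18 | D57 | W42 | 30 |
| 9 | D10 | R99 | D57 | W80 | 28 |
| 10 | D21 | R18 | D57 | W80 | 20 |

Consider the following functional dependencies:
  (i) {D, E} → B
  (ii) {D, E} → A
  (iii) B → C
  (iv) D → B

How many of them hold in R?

(i) {D, E} → B: every LHS value maps to a single RHS value — holds.
(ii) {D, E} → A: every LHS value maps to a single RHS value — holds.
(iii) B → C: every LHS value maps to a single RHS value — holds.
(iv) D → B: D=W42: rows 2, 6, 8 → B takes values {R18, R99} — violation; D=W80: rows 3, 4, 5, 7, 9, 10 → B takes values {R99, R18} — violation — fails.
3 of the 4 dependencies hold.

3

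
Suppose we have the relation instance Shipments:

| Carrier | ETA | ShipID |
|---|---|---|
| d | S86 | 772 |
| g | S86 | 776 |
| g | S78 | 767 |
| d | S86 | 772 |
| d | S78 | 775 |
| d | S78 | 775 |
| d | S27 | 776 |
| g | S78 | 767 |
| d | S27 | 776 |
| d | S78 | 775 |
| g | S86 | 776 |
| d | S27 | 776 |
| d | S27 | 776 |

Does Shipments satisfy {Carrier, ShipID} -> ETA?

Yes

(Carrier=d, ShipID=772): 2 rows → ETA = S86, S86 ✓
(Carrier=g, ShipID=776): 2 rows → ETA = S86, S86 ✓
(Carrier=g, ShipID=767): 2 rows → ETA = S78, S78 ✓
(Carrier=d, ShipID=775): 3 rows → ETA = S78, S78, S78 ✓
(Carrier=d, ShipID=776): 4 rows → ETA = S27, S27, S27, S27 ✓
Every {Carrier, ShipID} value is associated with a single ETA value, so {Carrier, ShipID} -> ETA holds.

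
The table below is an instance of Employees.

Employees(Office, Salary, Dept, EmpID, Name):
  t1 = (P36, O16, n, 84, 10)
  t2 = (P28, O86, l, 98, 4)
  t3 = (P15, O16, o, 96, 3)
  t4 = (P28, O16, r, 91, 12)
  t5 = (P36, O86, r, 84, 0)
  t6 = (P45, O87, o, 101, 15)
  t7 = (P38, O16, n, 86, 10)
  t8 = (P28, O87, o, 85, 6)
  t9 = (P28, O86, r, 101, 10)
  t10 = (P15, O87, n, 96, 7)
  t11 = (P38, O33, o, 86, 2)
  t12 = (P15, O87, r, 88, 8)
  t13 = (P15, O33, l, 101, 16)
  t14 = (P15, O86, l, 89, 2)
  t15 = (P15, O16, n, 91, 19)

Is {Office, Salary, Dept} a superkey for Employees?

All 15 rows have distinct {Office, Salary, Dept} values, so {Office, Salary, Dept} → (all attributes) holds and {Office, Salary, Dept} is a superkey.

Yes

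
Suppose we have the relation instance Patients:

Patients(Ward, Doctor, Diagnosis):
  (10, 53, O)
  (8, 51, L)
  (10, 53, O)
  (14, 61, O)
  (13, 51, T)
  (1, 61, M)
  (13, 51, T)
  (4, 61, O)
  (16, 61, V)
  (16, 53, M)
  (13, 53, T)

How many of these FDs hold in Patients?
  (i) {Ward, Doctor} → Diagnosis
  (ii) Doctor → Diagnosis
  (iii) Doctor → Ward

1

(i) {Ward, Doctor} → Diagnosis: every LHS value maps to a single RHS value — holds.
(ii) Doctor → Diagnosis: Doctor=53: 4 rows → Diagnosis takes values {O, M, T} — violation; Doctor=51: 3 rows → Diagnosis takes values {L, T} — violation; Doctor=61: 4 rows → Diagnosis takes values {O, M, V} — violation — fails.
(iii) Doctor → Ward: Doctor=53: 4 rows → Ward takes values {10, 16, 13} — violation; Doctor=51: 3 rows → Ward takes values {8, 13} — violation; Doctor=61: 4 rows → Ward takes values {14, 1, 4, 16} — violation — fails.
1 of the 3 dependencies holds.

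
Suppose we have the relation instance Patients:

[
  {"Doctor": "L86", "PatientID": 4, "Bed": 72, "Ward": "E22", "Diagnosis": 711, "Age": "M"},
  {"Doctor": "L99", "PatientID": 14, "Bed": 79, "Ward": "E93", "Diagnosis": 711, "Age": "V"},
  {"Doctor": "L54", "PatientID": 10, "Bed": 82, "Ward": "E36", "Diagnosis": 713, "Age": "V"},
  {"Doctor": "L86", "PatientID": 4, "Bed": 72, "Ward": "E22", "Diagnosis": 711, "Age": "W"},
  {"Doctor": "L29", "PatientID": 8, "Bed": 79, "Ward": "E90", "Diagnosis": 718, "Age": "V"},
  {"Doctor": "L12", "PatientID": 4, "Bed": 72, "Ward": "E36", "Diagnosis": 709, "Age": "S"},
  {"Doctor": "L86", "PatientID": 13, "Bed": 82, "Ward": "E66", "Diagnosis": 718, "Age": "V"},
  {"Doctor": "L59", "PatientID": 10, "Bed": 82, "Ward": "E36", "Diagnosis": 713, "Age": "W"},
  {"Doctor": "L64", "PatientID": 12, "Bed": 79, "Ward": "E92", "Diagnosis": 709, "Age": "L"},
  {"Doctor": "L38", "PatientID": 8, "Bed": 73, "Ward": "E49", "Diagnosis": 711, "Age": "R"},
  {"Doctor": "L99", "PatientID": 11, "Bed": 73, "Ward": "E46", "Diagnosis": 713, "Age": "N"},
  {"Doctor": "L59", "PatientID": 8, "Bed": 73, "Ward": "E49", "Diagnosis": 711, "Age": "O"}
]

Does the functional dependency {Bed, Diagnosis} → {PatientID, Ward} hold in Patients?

(Bed=72, Diagnosis=711): 2 rows → {PatientID,Ward} = (4, E22), (4, E22) ✓
(Bed=79, Diagnosis=711): 1 row → {PatientID,Ward} = (14, E93) ✓
(Bed=82, Diagnosis=713): 2 rows → {PatientID,Ward} = (10, E36), (10, E36) ✓
(Bed=79, Diagnosis=718): 1 row → {PatientID,Ward} = (8, E90) ✓
(Bed=72, Diagnosis=709): 1 row → {PatientID,Ward} = (4, E36) ✓
(Bed=82, Diagnosis=718): 1 row → {PatientID,Ward} = (13, E66) ✓
(Bed=79, Diagnosis=709): 1 row → {PatientID,Ward} = (12, E92) ✓
(Bed=73, Diagnosis=711): 2 rows → {PatientID,Ward} = (8, E49), (8, E49) ✓
(Bed=73, Diagnosis=713): 1 row → {PatientID,Ward} = (11, E46) ✓
Every {Bed, Diagnosis} value is associated with a single {PatientID, Ward} value, so {Bed, Diagnosis} → {PatientID, Ward} holds.

Yes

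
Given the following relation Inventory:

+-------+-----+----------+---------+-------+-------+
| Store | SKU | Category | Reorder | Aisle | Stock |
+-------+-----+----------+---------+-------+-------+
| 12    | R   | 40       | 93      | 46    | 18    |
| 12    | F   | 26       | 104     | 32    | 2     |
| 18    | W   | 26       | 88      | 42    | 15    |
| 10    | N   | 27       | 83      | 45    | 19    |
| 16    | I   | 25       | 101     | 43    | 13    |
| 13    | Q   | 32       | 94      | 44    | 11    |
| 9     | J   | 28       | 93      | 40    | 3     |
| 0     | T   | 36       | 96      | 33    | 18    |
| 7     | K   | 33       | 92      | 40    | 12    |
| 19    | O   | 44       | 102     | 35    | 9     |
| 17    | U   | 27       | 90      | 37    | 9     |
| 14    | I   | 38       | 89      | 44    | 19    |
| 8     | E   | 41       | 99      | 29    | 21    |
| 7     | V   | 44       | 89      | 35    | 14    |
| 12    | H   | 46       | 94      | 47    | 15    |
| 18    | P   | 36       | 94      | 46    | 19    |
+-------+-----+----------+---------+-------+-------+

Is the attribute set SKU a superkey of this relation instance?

Two distinct rows share SKU=I, so SKU does not determine every attribute — not a superkey.

No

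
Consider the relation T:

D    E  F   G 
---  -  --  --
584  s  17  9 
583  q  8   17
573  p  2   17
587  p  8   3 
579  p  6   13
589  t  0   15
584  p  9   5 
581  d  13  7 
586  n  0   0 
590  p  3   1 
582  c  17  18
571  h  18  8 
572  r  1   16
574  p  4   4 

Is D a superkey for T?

No

Two distinct rows share D=584, so D does not determine every attribute — not a superkey.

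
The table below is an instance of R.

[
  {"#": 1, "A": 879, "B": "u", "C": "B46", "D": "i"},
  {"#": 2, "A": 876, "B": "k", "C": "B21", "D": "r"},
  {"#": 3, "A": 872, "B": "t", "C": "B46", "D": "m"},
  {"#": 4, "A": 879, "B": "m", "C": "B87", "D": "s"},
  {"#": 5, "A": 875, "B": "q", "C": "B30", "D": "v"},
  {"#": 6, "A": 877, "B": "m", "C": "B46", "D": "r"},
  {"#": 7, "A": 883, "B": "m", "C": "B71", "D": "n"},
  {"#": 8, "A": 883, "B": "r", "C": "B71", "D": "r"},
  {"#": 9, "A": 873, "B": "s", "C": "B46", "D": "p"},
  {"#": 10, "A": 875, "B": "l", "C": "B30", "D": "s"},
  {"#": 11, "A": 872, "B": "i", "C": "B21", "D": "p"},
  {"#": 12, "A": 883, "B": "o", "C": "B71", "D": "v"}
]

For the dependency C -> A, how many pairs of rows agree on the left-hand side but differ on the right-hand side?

7

C=B46: violating pairs (1,3), (1,6), (1,9), (3,6), (3,9), (6,9) — 6 pairs.
C=B21: violating pairs (2,11) — 1 pair.
C=B30: all 2 rows agree on A — 0 pairs.
C=B71: all 3 rows agree on A — 0 pairs.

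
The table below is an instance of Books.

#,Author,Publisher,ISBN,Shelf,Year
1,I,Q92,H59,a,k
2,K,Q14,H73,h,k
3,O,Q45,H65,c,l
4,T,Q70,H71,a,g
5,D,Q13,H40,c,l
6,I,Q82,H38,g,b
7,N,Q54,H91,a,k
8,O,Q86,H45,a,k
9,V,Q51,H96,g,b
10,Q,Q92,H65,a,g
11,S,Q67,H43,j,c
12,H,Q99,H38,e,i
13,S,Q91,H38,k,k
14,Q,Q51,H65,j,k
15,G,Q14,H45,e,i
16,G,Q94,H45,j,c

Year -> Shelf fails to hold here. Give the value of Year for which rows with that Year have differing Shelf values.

Year=k: rows 1, 2, 7, 8, 13, 14 → Shelf takes values {a, h, k, j} — violation
Year=l: rows 3, 5 → Shelf = c, c ✓
Year=g: rows 4, 10 → Shelf = a, a ✓
Year=b: rows 6, 9 → Shelf = g, g ✓
Year=c: rows 11, 16 → Shelf = j, j ✓
Year=i: rows 12, 15 → Shelf = e, e ✓
The only Year value with inconsistent Shelf is Year=k.

k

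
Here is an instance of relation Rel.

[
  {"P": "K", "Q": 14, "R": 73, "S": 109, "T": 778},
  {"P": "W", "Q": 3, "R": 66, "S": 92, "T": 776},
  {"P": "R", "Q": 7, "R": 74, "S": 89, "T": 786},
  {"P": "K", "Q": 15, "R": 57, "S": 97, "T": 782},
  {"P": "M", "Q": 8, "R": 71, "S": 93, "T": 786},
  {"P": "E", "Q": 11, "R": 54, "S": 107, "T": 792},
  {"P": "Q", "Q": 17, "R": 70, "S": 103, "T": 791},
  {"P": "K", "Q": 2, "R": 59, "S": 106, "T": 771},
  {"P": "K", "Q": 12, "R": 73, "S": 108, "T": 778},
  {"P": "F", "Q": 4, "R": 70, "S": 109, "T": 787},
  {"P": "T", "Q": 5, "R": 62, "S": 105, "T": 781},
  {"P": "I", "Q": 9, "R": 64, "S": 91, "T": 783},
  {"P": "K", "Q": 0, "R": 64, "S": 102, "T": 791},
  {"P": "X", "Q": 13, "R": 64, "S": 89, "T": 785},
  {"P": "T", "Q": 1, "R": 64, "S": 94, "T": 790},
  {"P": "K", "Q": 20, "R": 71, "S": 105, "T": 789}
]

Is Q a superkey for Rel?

All 16 rows have distinct Q values, so Q → (all attributes) holds and Q is a superkey.

Yes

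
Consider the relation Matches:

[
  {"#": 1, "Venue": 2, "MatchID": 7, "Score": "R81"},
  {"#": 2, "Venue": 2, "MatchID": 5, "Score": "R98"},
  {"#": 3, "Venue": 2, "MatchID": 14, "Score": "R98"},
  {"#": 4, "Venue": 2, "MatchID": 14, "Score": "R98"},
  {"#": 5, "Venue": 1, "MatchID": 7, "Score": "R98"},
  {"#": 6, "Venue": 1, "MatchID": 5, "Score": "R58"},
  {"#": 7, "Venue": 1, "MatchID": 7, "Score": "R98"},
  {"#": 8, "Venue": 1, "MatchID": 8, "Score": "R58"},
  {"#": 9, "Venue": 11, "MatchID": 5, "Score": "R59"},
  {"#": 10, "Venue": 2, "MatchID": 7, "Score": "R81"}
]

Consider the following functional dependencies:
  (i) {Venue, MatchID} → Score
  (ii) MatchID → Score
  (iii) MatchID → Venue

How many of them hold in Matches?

(i) {Venue, MatchID} → Score: every LHS value maps to a single RHS value — holds.
(ii) MatchID → Score: MatchID=7: rows 1, 5, 7, 10 → Score takes values {R81, R98} — violation; MatchID=5: rows 2, 6, 9 → Score takes values {R98, R58, R59} — violation — fails.
(iii) MatchID → Venue: MatchID=7: rows 1, 5, 7, 10 → Venue takes values {2, 1} — violation; MatchID=5: rows 2, 6, 9 → Venue takes values {2, 1, 11} — violation — fails.
1 of the 3 dependencies holds.

1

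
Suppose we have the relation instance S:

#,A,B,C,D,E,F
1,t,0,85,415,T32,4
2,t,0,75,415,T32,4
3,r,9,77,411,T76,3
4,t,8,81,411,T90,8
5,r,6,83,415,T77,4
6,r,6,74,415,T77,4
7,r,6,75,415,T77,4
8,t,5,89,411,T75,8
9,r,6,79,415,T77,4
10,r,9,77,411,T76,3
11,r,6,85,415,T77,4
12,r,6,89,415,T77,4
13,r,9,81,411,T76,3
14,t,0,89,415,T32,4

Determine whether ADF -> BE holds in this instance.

(A=t, D=415, F=4): rows 1, 2, 14 → {B,E} = (0, T32), (0, T32), (0, T32) ✓
(A=r, D=411, F=3): rows 3, 10, 13 → {B,E} = (9, T76), (9, T76), (9, T76) ✓
(A=t, D=411, F=8): rows 4, 8 → {B,E} takes values {(8, T90), (5, T75)} — violation
(A=r, D=415, F=4): rows 5, 6, 7, 9, 11, 12 → {B,E} = (6, T77), (6, T77), (6, T77), (6, T77), (6, T77), (6, T77) ✓
Two rows agree on ADF but differ on BE, so ADF -> BE does not hold.

No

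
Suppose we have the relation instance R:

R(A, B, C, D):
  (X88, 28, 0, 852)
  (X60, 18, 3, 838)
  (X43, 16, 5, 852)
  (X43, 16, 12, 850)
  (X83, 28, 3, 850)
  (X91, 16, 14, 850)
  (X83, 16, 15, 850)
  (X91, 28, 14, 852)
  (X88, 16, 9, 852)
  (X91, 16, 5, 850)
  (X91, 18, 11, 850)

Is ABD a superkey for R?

Two distinct rows share (A=X91, B=16, D=850), so ABD does not determine every attribute — not a superkey.

No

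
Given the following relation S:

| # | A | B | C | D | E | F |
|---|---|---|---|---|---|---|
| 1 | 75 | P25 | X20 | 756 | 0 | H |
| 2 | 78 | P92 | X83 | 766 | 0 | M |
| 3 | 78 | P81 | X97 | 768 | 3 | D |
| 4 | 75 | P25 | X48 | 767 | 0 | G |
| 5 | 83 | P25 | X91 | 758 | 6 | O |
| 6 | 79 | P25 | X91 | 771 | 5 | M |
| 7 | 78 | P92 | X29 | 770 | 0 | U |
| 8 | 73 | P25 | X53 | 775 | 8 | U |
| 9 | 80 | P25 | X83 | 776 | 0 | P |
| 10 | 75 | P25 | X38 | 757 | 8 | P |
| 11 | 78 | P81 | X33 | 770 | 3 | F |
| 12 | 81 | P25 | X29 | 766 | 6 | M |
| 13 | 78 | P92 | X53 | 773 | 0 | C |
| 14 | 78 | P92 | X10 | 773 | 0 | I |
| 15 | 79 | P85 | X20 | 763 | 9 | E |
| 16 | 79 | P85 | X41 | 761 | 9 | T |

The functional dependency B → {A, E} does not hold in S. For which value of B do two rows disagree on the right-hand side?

B=P25: rows 1, 4, 5, 6, 8, 9, 10, 12 → {A,E} takes values {(75, 0), (83, 6), (79, 5), (73, 8), (80, 0), (75, 8), (81, 6)} — violation
B=P92: rows 2, 7, 13, 14 → {A,E} = (78, 0), (78, 0), (78, 0), (78, 0) ✓
B=P81: rows 3, 11 → {A,E} = (78, 3), (78, 3) ✓
B=P85: rows 15, 16 → {A,E} = (79, 9), (79, 9) ✓
The only B value with inconsistent RHS is B=P25.

P25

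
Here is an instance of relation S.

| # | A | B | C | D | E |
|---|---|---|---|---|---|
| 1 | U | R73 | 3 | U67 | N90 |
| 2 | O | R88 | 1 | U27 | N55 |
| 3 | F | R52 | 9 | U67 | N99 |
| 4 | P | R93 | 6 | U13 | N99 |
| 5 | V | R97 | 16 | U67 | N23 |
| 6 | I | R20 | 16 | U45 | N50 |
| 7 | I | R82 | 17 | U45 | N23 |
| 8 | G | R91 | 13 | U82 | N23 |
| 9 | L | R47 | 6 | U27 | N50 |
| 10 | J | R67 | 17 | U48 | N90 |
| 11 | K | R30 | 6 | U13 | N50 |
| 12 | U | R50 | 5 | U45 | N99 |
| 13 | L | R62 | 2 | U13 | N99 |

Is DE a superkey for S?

No

Rows 4 and 13 have the same DE value (D=U13, E=N99) but are distinct tuples, so DE does not determine every attribute — not a superkey.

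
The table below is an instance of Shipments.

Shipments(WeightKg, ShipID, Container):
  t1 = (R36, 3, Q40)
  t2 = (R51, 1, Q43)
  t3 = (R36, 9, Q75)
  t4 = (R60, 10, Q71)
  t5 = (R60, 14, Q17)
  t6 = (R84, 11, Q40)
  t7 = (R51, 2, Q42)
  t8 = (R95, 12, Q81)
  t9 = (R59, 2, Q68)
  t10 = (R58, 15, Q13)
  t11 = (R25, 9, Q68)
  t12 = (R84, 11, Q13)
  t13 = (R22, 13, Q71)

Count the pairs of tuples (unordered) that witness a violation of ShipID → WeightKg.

ShipID=9: violating pairs (3,11) — 1 pair.
ShipID=11: all 2 rows agree on WeightKg — 0 pairs.
ShipID=2: violating pairs (7,9) — 1 pair.

2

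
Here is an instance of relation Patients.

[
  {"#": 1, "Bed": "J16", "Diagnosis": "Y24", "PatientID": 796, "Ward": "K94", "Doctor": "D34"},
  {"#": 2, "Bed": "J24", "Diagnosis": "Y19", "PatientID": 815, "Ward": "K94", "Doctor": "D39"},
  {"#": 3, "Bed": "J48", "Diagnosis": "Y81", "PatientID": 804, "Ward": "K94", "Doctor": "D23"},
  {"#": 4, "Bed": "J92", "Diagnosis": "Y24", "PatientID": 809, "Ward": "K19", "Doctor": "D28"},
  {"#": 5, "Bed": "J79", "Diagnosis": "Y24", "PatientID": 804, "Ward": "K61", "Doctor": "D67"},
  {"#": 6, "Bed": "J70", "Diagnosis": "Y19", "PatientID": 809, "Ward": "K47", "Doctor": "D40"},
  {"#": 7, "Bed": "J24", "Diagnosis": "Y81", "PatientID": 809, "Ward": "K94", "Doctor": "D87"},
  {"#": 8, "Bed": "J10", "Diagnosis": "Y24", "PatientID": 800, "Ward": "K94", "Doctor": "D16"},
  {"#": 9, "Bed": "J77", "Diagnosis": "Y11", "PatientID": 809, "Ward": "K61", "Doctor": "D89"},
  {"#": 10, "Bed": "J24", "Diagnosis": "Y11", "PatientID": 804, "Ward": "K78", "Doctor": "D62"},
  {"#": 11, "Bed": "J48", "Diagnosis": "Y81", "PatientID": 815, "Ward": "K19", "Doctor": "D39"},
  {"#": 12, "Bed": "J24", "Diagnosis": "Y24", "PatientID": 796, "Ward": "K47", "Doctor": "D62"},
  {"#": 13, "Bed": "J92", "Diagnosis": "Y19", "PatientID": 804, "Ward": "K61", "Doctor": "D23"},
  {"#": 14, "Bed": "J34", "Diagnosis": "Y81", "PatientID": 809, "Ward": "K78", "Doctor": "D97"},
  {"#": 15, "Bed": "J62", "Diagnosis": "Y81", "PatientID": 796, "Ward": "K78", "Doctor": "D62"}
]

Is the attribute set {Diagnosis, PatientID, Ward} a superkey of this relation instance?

Yes

All 15 rows have distinct {Diagnosis, PatientID, Ward} values, so {Diagnosis, PatientID, Ward} → (all attributes) holds and {Diagnosis, PatientID, Ward} is a superkey.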